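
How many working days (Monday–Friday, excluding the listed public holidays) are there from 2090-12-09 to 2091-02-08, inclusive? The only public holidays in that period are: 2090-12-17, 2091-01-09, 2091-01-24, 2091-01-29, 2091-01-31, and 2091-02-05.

39 working days

2090-12-09 is a Saturday.
That's 62 days from start to end, counting both.
62 = 7 × 8 + 6, so there are 8 full weeks plus 6 extra days.
Each full week contributes 5 weekdays (Mon–Fri): 8 × 5 = 40.
The 6 extra days are Sat, Sun, Mon, Tue, Wed, Thu — 4 of them qualify.
Total: 40 + 4 = 44.
Holidays: 2090-12-17 (Sun); 2091-01-09 (Tue); 2091-01-24 (Wed); 2091-01-29 (Mon); 2091-01-31 (Wed); 2091-02-05 (Mon).
5 of the 6 holidays fall on weekdays; the rest are weekends and were already excluded.
Business days: 44 − 5 = 39.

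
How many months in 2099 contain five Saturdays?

4

A month has five Saturdays exactly when Saturday falls within its first (length − 28) days.
Jan: 31 days, starts Thu → 5 of Thu, Fri, Sat ✓
Feb: 28 days, starts Sun → 5 of (none)
Mar: 31 days, starts Sun → 5 of Sun, Mon, Tue
Apr: 30 days, starts Wed → 5 of Wed, Thu
May: 31 days, starts Fri → 5 of Fri, Sat, Sun ✓
Jun: 30 days, starts Mon → 5 of Mon, Tue
Jul: 31 days, starts Wed → 5 of Wed, Thu, Fri
Aug: 31 days, starts Sat → 5 of Sat, Sun, Mon ✓
Sep: 30 days, starts Tue → 5 of Tue, Wed
Oct: 31 days, starts Thu → 5 of Thu, Fri, Sat ✓
Nov: 30 days, starts Sun → 5 of Sun, Mon
Dec: 31 days, starts Tue → 5 of Tue, Wed, Thu
Months with five Saturdays: Jan, May, Aug, Oct.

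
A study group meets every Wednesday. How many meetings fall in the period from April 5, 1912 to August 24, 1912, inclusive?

April 5, 1912 is a Friday.
From April 5, 1912 to August 24, 1912 is 142 days inclusive.
142 = 7 × 20 + 2, so there are 20 full weeks plus 2 extra days.
Each full week contributes one Wednesday: 20 so far.
The 2 extra days are Fri, Sat — none qualify.
Total: 20 + 0 = 20.

20 Wednesdays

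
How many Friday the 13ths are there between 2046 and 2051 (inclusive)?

Friday-the-13ths by year:
2046: Apr, Jul
2047: Sep, Dec
2048: Mar, Nov
2049: Aug
2050: May
2051: Jan, Oct

10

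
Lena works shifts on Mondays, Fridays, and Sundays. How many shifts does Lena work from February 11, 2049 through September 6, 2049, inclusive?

February 11, 2049 is a Thursday.
From February 11, 2049 to September 6, 2049 is 208 days inclusive.
208 = 7 × 29 + 5, so there are 29 full weeks plus 5 extra days.
Each full week contributes 3 days from the set (Mon, Fri, Sun): 29 × 3 = 87.
The 5 extra days are Thu, Fri, Sat, Sun, Mon — 3 of them qualify.
Total: 87 + 3 = 90.

90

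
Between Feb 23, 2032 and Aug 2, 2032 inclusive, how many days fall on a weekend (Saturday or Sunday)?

46

Feb 23, 2032 is a Monday.
That's 162 days from start to end, counting both.
162 = 7 × 23 + 1, so there are 23 full weeks plus 1 extra day.
Each full week contributes 2 weekend days (Sat, Sun): 23 × 2 = 46.
The 1 extra day is Monday — none qualify.
Total: 46 + 0 = 46.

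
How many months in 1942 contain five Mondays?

A month has five Mondays exactly when Monday falls within its first (length − 28) days.
Jan: 31 days, starts Thu → 5 of Thu, Fri, Sat
Feb: 28 days, starts Sun → 5 of (none)
Mar: 31 days, starts Sun → 5 of Sun, Mon, Tue ✓
Apr: 30 days, starts Wed → 5 of Wed, Thu
May: 31 days, starts Fri → 5 of Fri, Sat, Sun
Jun: 30 days, starts Mon → 5 of Mon, Tue ✓
Jul: 31 days, starts Wed → 5 of Wed, Thu, Fri
Aug: 31 days, starts Sat → 5 of Sat, Sun, Mon ✓
Sep: 30 days, starts Tue → 5 of Tue, Wed
Oct: 31 days, starts Thu → 5 of Thu, Fri, Sat
Nov: 30 days, starts Sun → 5 of Sun, Mon ✓
Dec: 31 days, starts Tue → 5 of Tue, Wed, Thu
Months with five Mondays: Mar, Jun, Aug, Nov.

4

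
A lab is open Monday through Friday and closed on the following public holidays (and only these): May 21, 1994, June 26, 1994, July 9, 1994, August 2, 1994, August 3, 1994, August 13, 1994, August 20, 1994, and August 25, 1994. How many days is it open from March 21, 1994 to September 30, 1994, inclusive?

March 21, 1994 is a Monday.
The range spans 194 days (inclusive of both endpoints).
194 = 7 × 27 + 5, so there are 27 full weeks plus 5 extra days.
Each full week contributes 5 weekdays (Mon–Fri): 27 × 5 = 135.
The 5 extra days are Mon, Tue, Wed, Thu, Fri — 5 of them qualify.
Total: 135 + 5 = 140.
Holidays: May 21, 1994 (Sat); June 26, 1994 (Sun); July 9, 1994 (Sat); August 2, 1994 (Tue); August 3, 1994 (Wed); August 13, 1994 (Sat); August 20, 1994 (Sat); August 25, 1994 (Thu).
3 of the 8 holidays fall on weekdays; the rest are weekends and were already excluded.
Business days: 140 − 3 = 137.

137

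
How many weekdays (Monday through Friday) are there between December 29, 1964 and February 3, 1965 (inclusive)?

27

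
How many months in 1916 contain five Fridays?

4

A month has five Fridays exactly when Friday falls within its first (length − 28) days.
Jan: 31 days, starts Sat → 5 of Sat, Sun, Mon
Feb: 29 days, starts Tue → 5 of Tue
Mar: 31 days, starts Wed → 5 of Wed, Thu, Fri ✓
Apr: 30 days, starts Sat → 5 of Sat, Sun
May: 31 days, starts Mon → 5 of Mon, Tue, Wed
Jun: 30 days, starts Thu → 5 of Thu, Fri ✓
Jul: 31 days, starts Sat → 5 of Sat, Sun, Mon
Aug: 31 days, starts Tue → 5 of Tue, Wed, Thu
Sep: 30 days, starts Fri → 5 of Fri, Sat ✓
Oct: 31 days, starts Sun → 5 of Sun, Mon, Tue
Nov: 30 days, starts Wed → 5 of Wed, Thu
Dec: 31 days, starts Fri → 5 of Fri, Sat, Sun ✓
Months with five Fridays: Mar, Jun, Sep, Dec.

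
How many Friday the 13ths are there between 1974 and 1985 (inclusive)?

Friday-the-13ths by year:
1974: Sep, Dec
1975: Jun
1976: Feb, Aug
1977: May
1978: Jan, Oct
1979: Apr, Jul
1980: Jun
1981: Feb, Mar, Nov
1982: Aug
1983: May
1984: Jan, Apr, Jul
1985: Sep, Dec

21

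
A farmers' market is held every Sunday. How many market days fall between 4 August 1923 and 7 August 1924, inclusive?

4 August 1923 is a Saturday.
From 4 August 1923 to 7 August 1924 is 370 days inclusive.
370 = 7 × 52 + 6, so there are 52 full weeks plus 6 extra days.
Each full week contributes one Sunday: 52 so far.
The 6 extra days are Saturday, Sunday, Monday, Tuesday, Wednesday, Thursday — 1 of them qualifies.
Total: 52 + 1 = 53.

53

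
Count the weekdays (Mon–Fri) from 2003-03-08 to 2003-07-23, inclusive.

2003-03-08 is a Saturday.
That's 138 days from start to end, counting both.
138 = 7 × 19 + 5, so there are 19 full weeks plus 5 extra days.
Each full week contributes 5 weekdays (Mon–Fri): 19 × 5 = 95.
The 5 extra days are Saturday, Sunday, Monday, Tuesday, Wednesday — 3 of them qualify.
Total: 95 + 3 = 98.

98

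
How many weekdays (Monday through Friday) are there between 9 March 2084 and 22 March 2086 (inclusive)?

9 March 2084 is a Thursday.
From 9 March 2084 to 22 March 2086 is 744 days inclusive.
744 = 7 × 106 + 2, so there are 106 full weeks plus 2 extra days.
Each full week contributes 5 weekdays (Mon–Fri): 106 × 5 = 530.
The 2 extra days are Thursday, Friday — 2 of them qualify.
Total: 530 + 2 = 532.

532 weekdays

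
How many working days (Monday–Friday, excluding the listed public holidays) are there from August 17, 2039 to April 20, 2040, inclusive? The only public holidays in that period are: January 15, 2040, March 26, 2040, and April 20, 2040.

August 17, 2039 is a Wednesday.
From August 17, 2039 to April 20, 2040 is 248 days inclusive.
248 = 7 × 35 + 3, so there are 35 full weeks plus 3 extra days.
Each full week contributes 5 weekdays (Mon–Fri): 35 × 5 = 175.
The 3 extra days are Wednesday, Thursday, Friday — 3 of them qualify.
Total: 175 + 3 = 178.
Holidays: January 15, 2040 (Sun); March 26, 2040 (Mon); April 20, 2040 (Fri).
2 of the 3 holidays fall on weekdays; the rest are weekends and were already excluded.
Business days: 178 − 2 = 176.

176 working days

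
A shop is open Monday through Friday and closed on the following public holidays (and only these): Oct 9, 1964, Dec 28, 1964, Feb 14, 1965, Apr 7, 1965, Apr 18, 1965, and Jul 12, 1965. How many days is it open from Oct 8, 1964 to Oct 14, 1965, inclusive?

262

Oct 8, 1964 is a Thursday.
That's 372 days from start to end, counting both.
372 = 7 × 53 + 1, so there are 53 full weeks plus 1 extra day.
Each full week contributes 5 weekdays (Mon–Fri): 53 × 5 = 265.
The 1 extra day is Thursday — 1 of them qualifies.
Total: 265 + 1 = 266.
Holidays: Oct 9, 1964 (Fri); Dec 28, 1964 (Mon); Feb 14, 1965 (Sun); Apr 7, 1965 (Wed); Apr 18, 1965 (Sun); Jul 12, 1965 (Mon).
4 of the 6 holidays fall on weekdays; the rest are weekends and were already excluded.
Business days: 266 − 4 = 262.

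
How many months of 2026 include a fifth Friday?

4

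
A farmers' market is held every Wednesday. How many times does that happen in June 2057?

4

2057-06-01 is a Friday.
The range spans 30 days (inclusive of both endpoints).
30 = 7 × 4 + 2, so there are 4 full weeks plus 2 extra days.
Each full week contributes one Wednesday: 4 so far.
The 2 extra days are Friday, Saturday — none qualify.
Total: 4 + 0 = 4.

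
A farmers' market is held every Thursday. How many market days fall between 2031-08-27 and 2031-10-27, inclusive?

2031-08-27 is a Wednesday.
That's 62 days from start to end, counting both.
62 = 7 × 8 + 6, so there are 8 full weeks plus 6 extra days.
Each full week contributes one Thursday: 8 so far.
The 6 extra days are Wed, Thu, Fri, Sat, Sun, Mon — 1 of them qualifies.
Total: 8 + 1 = 9.

9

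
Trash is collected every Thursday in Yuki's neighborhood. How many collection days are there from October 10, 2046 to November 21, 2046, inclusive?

October 10, 2046 is a Wednesday.
The range spans 43 days (inclusive of both endpoints).
43 = 7 × 6 + 1, so there are 6 full weeks plus 1 extra day.
Each full week contributes one Thursday: 6 so far.
The 1 extra day is Wed — none qualify.
Total: 6 + 0 = 6.

6 Thursdays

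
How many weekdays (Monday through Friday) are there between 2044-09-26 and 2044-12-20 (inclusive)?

2044-09-26 is a Monday.
The range spans 86 days (inclusive of both endpoints).
86 = 7 × 12 + 2, so there are 12 full weeks plus 2 extra days.
Each full week contributes 5 weekdays (Mon–Fri): 12 × 5 = 60.
The 2 extra days are Monday, Tuesday — 2 of them qualify.
Total: 60 + 2 = 62.

62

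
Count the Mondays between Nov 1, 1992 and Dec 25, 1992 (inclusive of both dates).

8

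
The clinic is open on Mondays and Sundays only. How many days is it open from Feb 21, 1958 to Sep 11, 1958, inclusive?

Feb 21, 1958 is a Friday.
That's 203 days from start to end, counting both.
203 = 7 × 29, so the span is exactly 29 full weeks.
Each full week contributes 2 days from the set (Mon, Sun): 29 × 2 = 58.

58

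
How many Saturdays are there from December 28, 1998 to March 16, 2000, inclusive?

December 28, 1998 is a Monday.
From December 28, 1998 to March 16, 2000 is 445 days inclusive.
445 = 7 × 63 + 4, so there are 63 full weeks plus 4 extra days.
Each full week contributes one Saturday: 63 so far.
The 4 extra days are Mon, Tue, Wed, Thu — none qualify.
Total: 63 + 0 = 63.

63 Saturdays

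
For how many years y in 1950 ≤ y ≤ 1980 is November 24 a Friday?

5

Day of week of November 24 in each year:
1950: Fri ✓, 1951: Sat, 1952: Mon, 1953: Tue, 1954: Wed, 1955: Thu, 1956: Sat, 1957: Sun, 1958: Mon, 1959: Tue, 1960: Thu, 1961: Fri ✓, 1962: Sat, 1963: Sun, 1964: Tue, 1965: Wed, 1966: Thu, 1967: Fri ✓, 1968: Sun, 1969: Mon, 1970: Tue, 1971: Wed, 1972: Fri ✓, 1973: Sat, 1974: Sun, 1975: Mon, 1976: Wed, 1977: Thu, 1978: Fri ✓, 1979: Sat, 1980: Mon
Fridays: 1950, 1961, 1967, 1972, 1978.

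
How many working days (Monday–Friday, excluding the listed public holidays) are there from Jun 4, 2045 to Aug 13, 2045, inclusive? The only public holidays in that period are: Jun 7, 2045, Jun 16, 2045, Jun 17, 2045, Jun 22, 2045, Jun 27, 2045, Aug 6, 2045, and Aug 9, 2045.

45

Jun 4, 2045 is a Sunday.
From Jun 4, 2045 to Aug 13, 2045 is 71 days inclusive.
71 = 7 × 10 + 1, so there are 10 full weeks plus 1 extra day.
Each full week contributes 5 weekdays (Mon–Fri): 10 × 5 = 50.
The 1 extra day is Sunday — none qualify.
Total: 50 + 0 = 50.
Holidays: Jun 7, 2045 (Wed); Jun 16, 2045 (Fri); Jun 17, 2045 (Sat); Jun 22, 2045 (Thu); Jun 27, 2045 (Tue); Aug 6, 2045 (Sun); Aug 9, 2045 (Wed).
5 of the 7 holidays fall on weekdays; the rest are weekends and were already excluded.
Business days: 50 − 5 = 45.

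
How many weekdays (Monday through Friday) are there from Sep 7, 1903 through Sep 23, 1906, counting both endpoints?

795

Sep 7, 1903 is a Monday.
The range spans 1113 days (inclusive of both endpoints).
1113 = 7 × 159, so the span is exactly 159 full weeks.
Each full week contributes 5 weekdays (Mon–Fri): 159 × 5 = 795.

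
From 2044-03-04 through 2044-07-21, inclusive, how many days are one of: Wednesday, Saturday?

2044-03-04 is a Friday.
From 2044-03-04 to 2044-07-21 is 140 days inclusive.
140 = 7 × 20, so the span is exactly 20 full weeks.
Each full week contributes 2 days from the set (Wed, Sat): 20 × 2 = 40.

40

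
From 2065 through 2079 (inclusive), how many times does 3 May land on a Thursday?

Day of week of May 3 in each year:
2065: Sun, 2066: Mon, 2067: Tue, 2068: Thu ✓, 2069: Fri, 2070: Sat, 2071: Sun, 2072: Tue, 2073: Wed, 2074: Thu ✓, 2075: Fri, 2076: Sun, 2077: Mon, 2078: Tue, 2079: Wed
Thursdays: 2068, 2074.

2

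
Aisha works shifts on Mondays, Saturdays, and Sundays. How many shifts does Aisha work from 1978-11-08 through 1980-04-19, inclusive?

1978-11-08 is a Wednesday.
That's 529 days from start to end, counting both.
529 = 7 × 75 + 4, so there are 75 full weeks plus 4 extra days.
Each full week contributes 3 days from the set (Mon, Sat, Sun): 75 × 3 = 225.
The 4 extra days are Wednesday, Thursday, Friday, Saturday — 1 of them qualifies.
Total: 225 + 1 = 226.

226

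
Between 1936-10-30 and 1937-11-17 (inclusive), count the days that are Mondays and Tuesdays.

110

1936-10-30 is a Friday.
The range spans 384 days (inclusive of both endpoints).
384 = 7 × 54 + 6, so there are 54 full weeks plus 6 extra days.
Each full week contributes 2 days from the set (Mon, Tue): 54 × 2 = 108.
The 6 extra days are Friday, Saturday, Sunday, Monday, Tuesday, Wednesday — 2 of them qualify.
Total: 108 + 2 = 110.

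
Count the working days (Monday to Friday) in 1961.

260 weekdays

1 January 1961 is a Sunday.
That's 365 days from start to end, counting both.
365 = 7 × 52 + 1, so there are 52 full weeks plus 1 extra day.
Each full week contributes 5 weekdays (Mon–Fri): 52 × 5 = 260.
The 1 extra day is Sunday — none qualify.
Total: 260 + 0 = 260.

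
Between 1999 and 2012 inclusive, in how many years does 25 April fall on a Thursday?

1

Day of week of April 25 in each year:
1999: Sun, 2000: Tue, 2001: Wed, 2002: Thu ✓, 2003: Fri, 2004: Sun, 2005: Mon, 2006: Tue, 2007: Wed, 2008: Fri, 2009: Sat, 2010: Sun, 2011: Mon, 2012: Wed
Thursdays: 2002.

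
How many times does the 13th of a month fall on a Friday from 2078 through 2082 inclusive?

Friday-the-13ths by year:
2078: May
2079: Jan, Oct
2080: Sep, Dec
2081: Jun
2082: Feb, Mar, Nov

9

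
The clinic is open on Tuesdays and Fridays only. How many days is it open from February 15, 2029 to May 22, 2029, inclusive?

28

February 15, 2029 is a Thursday.
The range spans 97 days (inclusive of both endpoints).
97 = 7 × 13 + 6, so there are 13 full weeks plus 6 extra days.
Each full week contributes 2 days from the set (Tue, Fri): 13 × 2 = 26.
The 6 extra days are Thu, Fri, Sat, Sun, Mon, Tue — 2 of them qualify.
Total: 26 + 2 = 28.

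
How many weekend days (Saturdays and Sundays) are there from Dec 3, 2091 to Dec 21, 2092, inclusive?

110

Dec 3, 2091 is a Monday.
From Dec 3, 2091 to Dec 21, 2092 is 385 days inclusive.
385 = 7 × 55, so the span is exactly 55 full weeks.
Each full week contributes 2 weekend days (Sat, Sun): 55 × 2 = 110.
Total: 110.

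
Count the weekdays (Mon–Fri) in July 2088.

22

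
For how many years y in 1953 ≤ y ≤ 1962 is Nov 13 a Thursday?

1

Day of week of November 13 in each year:
1953: Fri, 1954: Sat, 1955: Sun, 1956: Tue, 1957: Wed, 1958: Thu ✓, 1959: Fri, 1960: Sun, 1961: Mon, 1962: Tue
Thursdays: 1958.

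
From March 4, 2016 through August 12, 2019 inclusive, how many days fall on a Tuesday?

179 Tuesdays

March 4, 2016 is a Friday.
From March 4, 2016 to August 12, 2019 is 1257 days inclusive.
1257 = 7 × 179 + 4, so there are 179 full weeks plus 4 extra days.
Each full week contributes one Tuesday: 179 so far.
The 4 extra days are Friday, Saturday, Sunday, Monday — none qualify.
Total: 179 + 0 = 179.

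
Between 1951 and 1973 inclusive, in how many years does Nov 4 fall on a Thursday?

Day of week of November 4 in each year:
1951: Sun, 1952: Tue, 1953: Wed, 1954: Thu ✓, 1955: Fri, 1956: Sun, 1957: Mon, 1958: Tue, 1959: Wed, 1960: Fri, 1961: Sat, 1962: Sun, 1963: Mon, 1964: Wed, 1965: Thu ✓, 1966: Fri, 1967: Sat, 1968: Mon, 1969: Tue, 1970: Wed, 1971: Thu ✓, 1972: Sat, 1973: Sun
Thursdays: 1954, 1965, 1971.

3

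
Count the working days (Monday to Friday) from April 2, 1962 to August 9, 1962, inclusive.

April 2, 1962 is a Monday.
That's 130 days from start to end, counting both.
130 = 7 × 18 + 4, so there are 18 full weeks plus 4 extra days.
Each full week contributes 5 weekdays (Mon–Fri): 18 × 5 = 90.
The 4 extra days are Monday, Tuesday, Wednesday, Thursday — 4 of them qualify.
Total: 90 + 4 = 94.

94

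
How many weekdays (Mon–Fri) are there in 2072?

261

1 January 2072 is a Friday.
The range spans 366 days (inclusive of both endpoints).
366 = 7 × 52 + 2, so there are 52 full weeks plus 2 extra days.
Each full week contributes 5 weekdays (Mon–Fri): 52 × 5 = 260.
The 2 extra days are Friday, Saturday — 1 of them qualifies.
Total: 260 + 1 = 261.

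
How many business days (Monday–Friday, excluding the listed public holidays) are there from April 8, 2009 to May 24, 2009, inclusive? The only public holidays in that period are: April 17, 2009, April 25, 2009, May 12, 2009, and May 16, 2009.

April 8, 2009 is a Wednesday.
From April 8, 2009 to May 24, 2009 is 47 days inclusive.
47 = 7 × 6 + 5, so there are 6 full weeks plus 5 extra days.
Each full week contributes 5 weekdays (Mon–Fri): 6 × 5 = 30.
The 5 extra days are Wednesday, Thursday, Friday, Saturday, Sunday — 3 of them qualify.
Total: 30 + 3 = 33.
Holidays: April 17, 2009 (Fri); April 25, 2009 (Sat); May 12, 2009 (Tue); May 16, 2009 (Sat).
2 of the 4 holidays fall on weekdays; the rest are weekends and were already excluded.
Business days: 33 − 2 = 31.

31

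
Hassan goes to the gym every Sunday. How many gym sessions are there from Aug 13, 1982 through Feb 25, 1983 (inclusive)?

Aug 13, 1982 is a Friday.
From Aug 13, 1982 to Feb 25, 1983 is 197 days inclusive.
197 = 7 × 28 + 1, so there are 28 full weeks plus 1 extra day.
Each full week contributes one Sunday: 28 so far.
The 1 extra day is Fri — none qualify.
Total: 28 + 0 = 28.

28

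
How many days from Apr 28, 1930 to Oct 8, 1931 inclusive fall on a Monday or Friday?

151

Apr 28, 1930 is a Monday.
From Apr 28, 1930 to Oct 8, 1931 is 529 days inclusive.
529 = 7 × 75 + 4, so there are 75 full weeks plus 4 extra days.
Each full week contributes 2 days from the set (Mon, Fri): 75 × 2 = 150.
The 4 extra days are Monday, Tuesday, Wednesday, Thursday — 1 of them qualifies.
Total: 150 + 1 = 151.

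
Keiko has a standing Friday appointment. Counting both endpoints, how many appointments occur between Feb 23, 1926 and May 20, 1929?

Feb 23, 1926 is a Tuesday.
That's 1183 days from start to end, counting both.
1183 = 7 × 169, so the span is exactly 169 full weeks.
Each full week contributes one Friday: 169 so far.
Total: 169.

169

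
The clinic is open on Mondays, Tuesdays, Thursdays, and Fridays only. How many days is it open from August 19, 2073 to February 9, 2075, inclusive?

308

August 19, 2073 is a Saturday.
From August 19, 2073 to February 9, 2075 is 540 days inclusive.
540 = 7 × 77 + 1, so there are 77 full weeks plus 1 extra day.
Each full week contributes 4 days from the set (Mon, Tue, Thu, Fri): 77 × 4 = 308.
The 1 extra day is Sat — none qualify.
Total: 308 + 0 = 308.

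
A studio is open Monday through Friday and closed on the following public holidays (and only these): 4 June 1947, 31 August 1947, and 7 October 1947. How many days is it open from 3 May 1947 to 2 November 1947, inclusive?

3 May 1947 is a Saturday.
From 3 May 1947 to 2 November 1947 is 184 days inclusive.
184 = 7 × 26 + 2, so there are 26 full weeks plus 2 extra days.
Each full week contributes 5 weekdays (Mon–Fri): 26 × 5 = 130.
The 2 extra days are Sat, Sun — none qualify.
Total: 130 + 0 = 130.
Holidays: 4 June 1947 (Wed); 31 August 1947 (Sun); 7 October 1947 (Tue).
2 of the 3 holidays fall on weekdays; the rest are weekends and were already excluded.
Business days: 130 − 2 = 128.

128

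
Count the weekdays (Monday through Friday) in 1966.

260 weekdays

1966-01-01 is a Saturday.
The range spans 365 days (inclusive of both endpoints).
365 = 7 × 52 + 1, so there are 52 full weeks plus 1 extra day.
Each full week contributes 5 weekdays (Mon–Fri): 52 × 5 = 260.
The 1 extra day is Saturday — none qualify.
Total: 260 + 0 = 260.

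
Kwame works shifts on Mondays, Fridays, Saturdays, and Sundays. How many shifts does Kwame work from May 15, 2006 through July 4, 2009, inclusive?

May 15, 2006 is a Monday.
The range spans 1147 days (inclusive of both endpoints).
1147 = 7 × 163 + 6, so there are 163 full weeks plus 6 extra days.
Each full week contributes 4 days from the set (Mon, Fri, Sat, Sun): 163 × 4 = 652.
The 6 extra days are Monday, Tuesday, Wednesday, Thursday, Friday, Saturday — 3 of them qualify.
Total: 652 + 3 = 655.

655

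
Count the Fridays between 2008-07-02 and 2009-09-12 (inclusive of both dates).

2008-07-02 is a Wednesday.
From 2008-07-02 to 2009-09-12 is 438 days inclusive.
438 = 7 × 62 + 4, so there are 62 full weeks plus 4 extra days.
Each full week contributes one Friday: 62 so far.
The 4 extra days are Wednesday, Thursday, Friday, Saturday — 1 of them qualifies.
Total: 62 + 1 = 63.

63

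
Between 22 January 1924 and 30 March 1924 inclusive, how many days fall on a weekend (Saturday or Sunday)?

20

22 January 1924 is a Tuesday.
That's 69 days from start to end, counting both.
69 = 7 × 9 + 6, so there are 9 full weeks plus 6 extra days.
Each full week contributes 2 weekend days (Sat, Sun): 9 × 2 = 18.
The 6 extra days are Tuesday, Wednesday, Thursday, Friday, Saturday, Sunday — 2 of them qualify.
Total: 18 + 2 = 20.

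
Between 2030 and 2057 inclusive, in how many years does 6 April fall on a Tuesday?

Day of week of April 6 in each year:
2030: Sat, 2031: Sun, 2032: Tue ✓, 2033: Wed, 2034: Thu, 2035: Fri, 2036: Sun, 2037: Mon, 2038: Tue ✓, 2039: Wed, 2040: Fri, 2041: Sat, 2042: Sun, 2043: Mon, 2044: Wed, 2045: Thu, 2046: Fri, 2047: Sat, 2048: Mon, 2049: Tue ✓, 2050: Wed, 2051: Thu, 2052: Sat, 2053: Sun, 2054: Mon, 2055: Tue ✓, 2056: Thu, 2057: Fri
Tuesdays: 2032, 2038, 2049, 2055.

4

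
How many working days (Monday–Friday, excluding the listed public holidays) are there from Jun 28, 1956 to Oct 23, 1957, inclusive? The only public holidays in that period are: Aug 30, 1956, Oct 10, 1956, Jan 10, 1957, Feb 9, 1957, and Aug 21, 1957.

341 working days

Jun 28, 1956 is a Thursday.
The range spans 483 days (inclusive of both endpoints).
483 = 7 × 69, so the span is exactly 69 full weeks.
Each full week contributes 5 weekdays (Mon–Fri): 69 × 5 = 345.
Holidays: Aug 30, 1956 (Thu); Oct 10, 1956 (Wed); Jan 10, 1957 (Thu); Feb 9, 1957 (Sat); Aug 21, 1957 (Wed).
4 of the 5 holidays fall on weekdays; the rest are weekends and were already excluded.
Business days: 345 − 4 = 341.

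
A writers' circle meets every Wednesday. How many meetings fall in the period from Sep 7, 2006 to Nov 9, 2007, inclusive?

Sep 7, 2006 is a Thursday.
From Sep 7, 2006 to Nov 9, 2007 is 429 days inclusive.
429 = 7 × 61 + 2, so there are 61 full weeks plus 2 extra days.
Each full week contributes one Wednesday: 61 so far.
The 2 extra days are Thu, Fri — none qualify.
Total: 61 + 0 = 61.

61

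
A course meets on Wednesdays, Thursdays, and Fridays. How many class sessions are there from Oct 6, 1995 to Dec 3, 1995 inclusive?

Oct 6, 1995 is a Friday.
From Oct 6, 1995 to Dec 3, 1995 is 59 days inclusive.
59 = 7 × 8 + 3, so there are 8 full weeks plus 3 extra days.
Each full week contributes 3 days from the set (Wed, Thu, Fri): 8 × 3 = 24.
The 3 extra days are Fri, Sat, Sun — 1 of them qualifies.
Total: 24 + 1 = 25.

25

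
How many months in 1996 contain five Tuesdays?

5

A month has five Tuesdays exactly when Tuesday falls within its first (length − 28) days.
Jan: 31 days, starts Mon → 5 of Mon, Tue, Wed ✓
Feb: 29 days, starts Thu → 5 of Thu
Mar: 31 days, starts Fri → 5 of Fri, Sat, Sun
Apr: 30 days, starts Mon → 5 of Mon, Tue ✓
May: 31 days, starts Wed → 5 of Wed, Thu, Fri
Jun: 30 days, starts Sat → 5 of Sat, Sun
Jul: 31 days, starts Mon → 5 of Mon, Tue, Wed ✓
Aug: 31 days, starts Thu → 5 of Thu, Fri, Sat
Sep: 30 days, starts Sun → 5 of Sun, Mon
Oct: 31 days, starts Tue → 5 of Tue, Wed, Thu ✓
Nov: 30 days, starts Fri → 5 of Fri, Sat
Dec: 31 days, starts Sun → 5 of Sun, Mon, Tue ✓
Months with five Tuesdays: Jan, Apr, Jul, Oct, Dec.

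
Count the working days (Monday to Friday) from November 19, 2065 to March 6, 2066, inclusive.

77 weekdays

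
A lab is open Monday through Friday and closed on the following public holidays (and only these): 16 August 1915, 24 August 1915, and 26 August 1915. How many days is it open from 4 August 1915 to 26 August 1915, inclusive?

4 August 1915 is a Wednesday.
The range spans 23 days (inclusive of both endpoints).
23 = 7 × 3 + 2, so there are 3 full weeks plus 2 extra days.
Each full week contributes 5 weekdays (Mon–Fri): 3 × 5 = 15.
The 2 extra days are Wed, Thu — 2 of them qualify.
Total: 15 + 2 = 17.
Holidays: 16 August 1915 (Mon); 24 August 1915 (Tue); 26 August 1915 (Thu).
All 3 holidays fall on weekdays, so subtract 3.
Business days: 17 − 3 = 14.

14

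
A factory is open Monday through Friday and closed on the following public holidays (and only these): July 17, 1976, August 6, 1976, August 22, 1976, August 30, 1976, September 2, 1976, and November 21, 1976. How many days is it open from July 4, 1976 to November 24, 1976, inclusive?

100

July 4, 1976 is a Sunday.
That's 144 days from start to end, counting both.
144 = 7 × 20 + 4, so there are 20 full weeks plus 4 extra days.
Each full week contributes 5 weekdays (Mon–Fri): 20 × 5 = 100.
The 4 extra days are Sun, Mon, Tue, Wed — 3 of them qualify.
Total: 100 + 3 = 103.
Holidays: July 17, 1976 (Sat); August 6, 1976 (Fri); August 22, 1976 (Sun); August 30, 1976 (Mon); September 2, 1976 (Thu); November 21, 1976 (Sun).
3 of the 6 holidays fall on weekdays; the rest are weekends and were already excluded.
Business days: 103 − 3 = 100.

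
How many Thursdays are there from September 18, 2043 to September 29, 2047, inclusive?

September 18, 2043 is a Friday.
The range spans 1473 days (inclusive of both endpoints).
1473 = 7 × 210 + 3, so there are 210 full weeks plus 3 extra days.
Each full week contributes one Thursday: 210 so far.
The 3 extra days are Friday, Saturday, Sunday — none qualify.
Total: 210 + 0 = 210.

210 Thursdays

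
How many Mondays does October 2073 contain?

5

October 1, 2073 is a Sunday.
The range spans 31 days (inclusive of both endpoints).
31 = 7 × 4 + 3, so there are 4 full weeks plus 3 extra days.
Each full week contributes one Monday: 4 so far.
The 3 extra days are Sun, Mon, Tue — 1 of them qualifies.
Total: 4 + 1 = 5.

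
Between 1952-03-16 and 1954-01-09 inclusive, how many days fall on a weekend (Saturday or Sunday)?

190

1952-03-16 is a Sunday.
From 1952-03-16 to 1954-01-09 is 665 days inclusive.
665 = 7 × 95, so the span is exactly 95 full weeks.
Each full week contributes 2 weekend days (Sat, Sun): 95 × 2 = 190.
Total: 190.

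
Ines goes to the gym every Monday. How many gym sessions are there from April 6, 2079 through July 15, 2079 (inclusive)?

14

April 6, 2079 is a Thursday.
From April 6, 2079 to July 15, 2079 is 101 days inclusive.
101 = 7 × 14 + 3, so there are 14 full weeks plus 3 extra days.
Each full week contributes one Monday: 14 so far.
The 3 extra days are Thu, Fri, Sat — none qualify.
Total: 14 + 0 = 14.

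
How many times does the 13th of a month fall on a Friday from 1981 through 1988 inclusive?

Friday-the-13ths by year:
1981: Feb, Mar, Nov
1982: Aug
1983: May
1984: Jan, Apr, Jul
1985: Sep, Dec
1986: Jun
1987: Feb, Mar, Nov
1988: May

15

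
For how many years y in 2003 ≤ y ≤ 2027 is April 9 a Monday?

Day of week of April 9 in each year:
2003: Wed, 2004: Fri, 2005: Sat, 2006: Sun, 2007: Mon ✓, 2008: Wed, 2009: Thu, 2010: Fri, 2011: Sat, 2012: Mon ✓, 2013: Tue, 2014: Wed, 2015: Thu, 2016: Sat, 2017: Sun, 2018: Mon ✓, 2019: Tue, 2020: Thu, 2021: Fri, 2022: Sat, 2023: Sun, 2024: Tue, 2025: Wed, 2026: Thu, 2027: Fri
Mondays: 2007, 2012, 2018.

3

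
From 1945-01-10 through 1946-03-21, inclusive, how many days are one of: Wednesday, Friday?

125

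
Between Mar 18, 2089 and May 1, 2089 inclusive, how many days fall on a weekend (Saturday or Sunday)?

14

Mar 18, 2089 is a Friday.
The range spans 45 days (inclusive of both endpoints).
45 = 7 × 6 + 3, so there are 6 full weeks plus 3 extra days.
Each full week contributes 2 weekend days (Sat, Sun): 6 × 2 = 12.
The 3 extra days are Friday, Saturday, Sunday — 2 of them qualify.
Total: 12 + 2 = 14.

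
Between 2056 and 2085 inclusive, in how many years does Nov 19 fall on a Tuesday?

4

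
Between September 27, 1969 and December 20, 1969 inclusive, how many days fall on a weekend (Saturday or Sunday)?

25

September 27, 1969 is a Saturday.
The range spans 85 days (inclusive of both endpoints).
85 = 7 × 12 + 1, so there are 12 full weeks plus 1 extra day.
Each full week contributes 2 weekend days (Sat, Sun): 12 × 2 = 24.
The 1 extra day is Sat — 1 of them qualifies.
Total: 24 + 1 = 25.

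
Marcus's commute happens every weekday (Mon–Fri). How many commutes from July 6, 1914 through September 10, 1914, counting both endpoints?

49

July 6, 1914 is a Monday.
That's 67 days from start to end, counting both.
67 = 7 × 9 + 4, so there are 9 full weeks plus 4 extra days.
Each full week contributes 5 weekdays (Mon–Fri): 9 × 5 = 45.
The 4 extra days are Mon, Tue, Wed, Thu — 4 of them qualify.
Total: 45 + 4 = 49.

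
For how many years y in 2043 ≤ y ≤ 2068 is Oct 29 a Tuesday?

Day of week of October 29 in each year:
2043: Thu, 2044: Sat, 2045: Sun, 2046: Mon, 2047: Tue ✓, 2048: Thu, 2049: Fri, 2050: Sat, 2051: Sun, 2052: Tue ✓, 2053: Wed, 2054: Thu, 2055: Fri, 2056: Sun, 2057: Mon, 2058: Tue ✓, 2059: Wed, 2060: Fri, 2061: Sat, 2062: Sun, 2063: Mon, 2064: Wed, 2065: Thu, 2066: Fri, 2067: Sat, 2068: Mon
Tuesdays: 2047, 2052, 2058.

3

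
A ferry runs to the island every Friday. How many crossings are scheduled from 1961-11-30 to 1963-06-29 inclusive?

1961-11-30 is a Thursday.
That's 577 days from start to end, counting both.
577 = 7 × 82 + 3, so there are 82 full weeks plus 3 extra days.
Each full week contributes one Friday: 82 so far.
The 3 extra days are Thu, Fri, Sat — 1 of them qualifies.
Total: 82 + 1 = 83.

83 Fridays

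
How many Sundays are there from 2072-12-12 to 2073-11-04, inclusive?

2072-12-12 is a Monday.
The range spans 328 days (inclusive of both endpoints).
328 = 7 × 46 + 6, so there are 46 full weeks plus 6 extra days.
Each full week contributes one Sunday: 46 so far.
The 6 extra days are Mon, Tue, Wed, Thu, Fri, Sat — none qualify.
Total: 46 + 0 = 46.

46 Sundays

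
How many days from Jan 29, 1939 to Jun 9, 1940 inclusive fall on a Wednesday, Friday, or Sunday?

214

Jan 29, 1939 is a Sunday.
That's 498 days from start to end, counting both.
498 = 7 × 71 + 1, so there are 71 full weeks plus 1 extra day.
Each full week contributes 3 days from the set (Wed, Fri, Sun): 71 × 3 = 213.
The 1 extra day is Sun — 1 of them qualifies.
Total: 213 + 1 = 214.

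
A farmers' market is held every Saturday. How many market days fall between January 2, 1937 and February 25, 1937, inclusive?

8

January 2, 1937 is a Saturday.
That's 55 days from start to end, counting both.
55 = 7 × 7 + 6, so there are 7 full weeks plus 6 extra days.
Each full week contributes one Saturday: 7 so far.
The 6 extra days are Saturday, Sunday, Monday, Tuesday, Wednesday, Thursday — 1 of them qualifies.
Total: 7 + 1 = 8.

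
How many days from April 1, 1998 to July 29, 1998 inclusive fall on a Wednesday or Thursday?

35

April 1, 1998 is a Wednesday.
From April 1, 1998 to July 29, 1998 is 120 days inclusive.
120 = 7 × 17 + 1, so there are 17 full weeks plus 1 extra day.
Each full week contributes 2 days from the set (Wed, Thu): 17 × 2 = 34.
The 1 extra day is Wed — 1 of them qualifies.
Total: 34 + 1 = 35.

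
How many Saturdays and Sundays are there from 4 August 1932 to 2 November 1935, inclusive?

4 August 1932 is a Thursday.
The range spans 1186 days (inclusive of both endpoints).
1186 = 7 × 169 + 3, so there are 169 full weeks plus 3 extra days.
Each full week contributes 2 weekend days (Sat, Sun): 169 × 2 = 338.
The 3 extra days are Thursday, Friday, Saturday — 1 of them qualifies.
Total: 338 + 1 = 339.

339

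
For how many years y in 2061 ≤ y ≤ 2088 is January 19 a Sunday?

Day of week of January 19 in each year:
2061: Wed, 2062: Thu, 2063: Fri, 2064: Sat, 2065: Mon, 2066: Tue, 2067: Wed, 2068: Thu, 2069: Sat, 2070: Sun ✓, 2071: Mon, 2072: Tue, 2073: Thu, 2074: Fri, 2075: Sat, 2076: Sun ✓, 2077: Tue, 2078: Wed, 2079: Thu, 2080: Fri, 2081: Sun ✓, 2082: Mon, 2083: Tue, 2084: Wed, 2085: Fri, 2086: Sat, 2087: Sun ✓, 2088: Mon
Sundays: 2070, 2076, 2081, 2087.

4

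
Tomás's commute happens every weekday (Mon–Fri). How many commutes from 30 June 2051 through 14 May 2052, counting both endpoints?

228 weekdays

30 June 2051 is a Friday.
That's 320 days from start to end, counting both.
320 = 7 × 45 + 5, so there are 45 full weeks plus 5 extra days.
Each full week contributes 5 weekdays (Mon–Fri): 45 × 5 = 225.
The 5 extra days are Fri, Sat, Sun, Mon, Tue — 3 of them qualify.
Total: 225 + 3 = 228.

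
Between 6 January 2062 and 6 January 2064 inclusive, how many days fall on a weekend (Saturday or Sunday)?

210

6 January 2062 is a Friday.
From 6 January 2062 to 6 January 2064 is 731 days inclusive.
731 = 7 × 104 + 3, so there are 104 full weeks plus 3 extra days.
Each full week contributes 2 weekend days (Sat, Sun): 104 × 2 = 208.
The 3 extra days are Friday, Saturday, Sunday — 2 of them qualify.
Total: 208 + 2 = 210.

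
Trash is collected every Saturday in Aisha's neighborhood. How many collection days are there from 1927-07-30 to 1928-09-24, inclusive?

1927-07-30 is a Saturday.
From 1927-07-30 to 1928-09-24 is 423 days inclusive.
423 = 7 × 60 + 3, so there are 60 full weeks plus 3 extra days.
Each full week contributes one Saturday: 60 so far.
The 3 extra days are Sat, Sun, Mon — 1 of them qualifies.
Total: 60 + 1 = 61.

61 Saturdays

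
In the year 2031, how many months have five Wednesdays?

A month has five Wednesdays exactly when Wednesday falls within its first (length − 28) days.
Jan: 31 days, starts Wed → 5 of Wed, Thu, Fri ✓
Feb: 28 days, starts Sat → 5 of (none)
Mar: 31 days, starts Sat → 5 of Sat, Sun, Mon
Apr: 30 days, starts Tue → 5 of Tue, Wed ✓
May: 31 days, starts Thu → 5 of Thu, Fri, Sat
Jun: 30 days, starts Sun → 5 of Sun, Mon
Jul: 31 days, starts Tue → 5 of Tue, Wed, Thu ✓
Aug: 31 days, starts Fri → 5 of Fri, Sat, Sun
Sep: 30 days, starts Mon → 5 of Mon, Tue
Oct: 31 days, starts Wed → 5 of Wed, Thu, Fri ✓
Nov: 30 days, starts Sat → 5 of Sat, Sun
Dec: 31 days, starts Mon → 5 of Mon, Tue, Wed ✓
Months with five Wednesdays: Jan, Apr, Jul, Oct, Dec.

5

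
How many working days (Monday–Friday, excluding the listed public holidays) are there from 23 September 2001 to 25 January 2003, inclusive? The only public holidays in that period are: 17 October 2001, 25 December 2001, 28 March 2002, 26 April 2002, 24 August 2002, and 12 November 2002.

345 working days

23 September 2001 is a Sunday.
The range spans 490 days (inclusive of both endpoints).
490 = 7 × 70, so the span is exactly 70 full weeks.
Each full week contributes 5 weekdays (Mon–Fri): 70 × 5 = 350.
Holidays: 17 October 2001 (Wed); 25 December 2001 (Tue); 28 March 2002 (Thu); 26 April 2002 (Fri); 24 August 2002 (Sat); 12 November 2002 (Tue).
5 of the 6 holidays fall on weekdays; the rest are weekends and were already excluded.
Business days: 350 − 5 = 345.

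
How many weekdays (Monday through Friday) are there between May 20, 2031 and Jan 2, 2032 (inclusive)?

164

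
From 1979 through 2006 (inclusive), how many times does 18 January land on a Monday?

4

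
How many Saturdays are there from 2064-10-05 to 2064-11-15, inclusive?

6

2064-10-05 is a Sunday.
From 2064-10-05 to 2064-11-15 is 42 days inclusive.
42 = 7 × 6, so the span is exactly 6 full weeks.
Each full week contributes one Saturday: 6 so far.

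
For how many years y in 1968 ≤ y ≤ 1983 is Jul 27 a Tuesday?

3

Day of week of July 27 in each year:
1968: Sat, 1969: Sun, 1970: Mon, 1971: Tue ✓, 1972: Thu, 1973: Fri, 1974: Sat, 1975: Sun, 1976: Tue ✓, 1977: Wed, 1978: Thu, 1979: Fri, 1980: Sun, 1981: Mon, 1982: Tue ✓, 1983: Wed
Tuesdays: 1971, 1976, 1982.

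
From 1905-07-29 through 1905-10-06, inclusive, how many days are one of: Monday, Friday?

20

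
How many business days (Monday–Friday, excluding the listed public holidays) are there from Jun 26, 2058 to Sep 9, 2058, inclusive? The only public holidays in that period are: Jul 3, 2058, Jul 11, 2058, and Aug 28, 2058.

51

Jun 26, 2058 is a Wednesday.
That's 76 days from start to end, counting both.
76 = 7 × 10 + 6, so there are 10 full weeks plus 6 extra days.
Each full week contributes 5 weekdays (Mon–Fri): 10 × 5 = 50.
The 6 extra days are Wednesday, Thursday, Friday, Saturday, Sunday, Monday — 4 of them qualify.
Total: 50 + 4 = 54.
Holidays: Jul 3, 2058 (Wed); Jul 11, 2058 (Thu); Aug 28, 2058 (Wed).
All 3 holidays fall on weekdays, so subtract 3.
Business days: 54 − 3 = 51.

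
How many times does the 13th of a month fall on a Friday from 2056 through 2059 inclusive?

6

Friday-the-13ths by year:
2056: Oct
2057: Apr, Jul
2058: Sep, Dec
2059: Jun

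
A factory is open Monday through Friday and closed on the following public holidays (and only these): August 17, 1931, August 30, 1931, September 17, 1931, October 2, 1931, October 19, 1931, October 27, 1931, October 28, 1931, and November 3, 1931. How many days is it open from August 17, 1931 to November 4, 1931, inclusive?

51

August 17, 1931 is a Monday.
That's 80 days from start to end, counting both.
80 = 7 × 11 + 3, so there are 11 full weeks plus 3 extra days.
Each full week contributes 5 weekdays (Mon–Fri): 11 × 5 = 55.
The 3 extra days are Mon, Tue, Wed — 3 of them qualify.
Total: 55 + 3 = 58.
Holidays: August 17, 1931 (Mon); August 30, 1931 (Sun); September 17, 1931 (Thu); October 2, 1931 (Fri); October 19, 1931 (Mon); October 27, 1931 (Tue); October 28, 1931 (Wed); November 3, 1931 (Tue).
7 of the 8 holidays fall on weekdays; the rest are weekends and were already excluded.
Business days: 58 − 7 = 51.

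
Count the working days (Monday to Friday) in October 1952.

23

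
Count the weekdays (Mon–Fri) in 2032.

262 weekdays

1 January 2032 is a Thursday.
From 1 January 2032 to 31 December 2032 is 366 days inclusive.
366 = 7 × 52 + 2, so there are 52 full weeks plus 2 extra days.
Each full week contributes 5 weekdays (Mon–Fri): 52 × 5 = 260.
The 2 extra days are Thursday, Friday — 2 of them qualify.
Total: 260 + 2 = 262.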